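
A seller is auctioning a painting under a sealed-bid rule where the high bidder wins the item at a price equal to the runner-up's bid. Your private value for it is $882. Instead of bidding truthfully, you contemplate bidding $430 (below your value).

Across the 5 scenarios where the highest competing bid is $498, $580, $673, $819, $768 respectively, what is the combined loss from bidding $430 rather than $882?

$1072

The deviation costs you only when the competing bid falls strictly between $430 and $882; elsewhere both bids give the same outcome.
$498: truthful payoff $384, deviation payoff $0 → loss $384.
$580: truthful payoff $302, deviation payoff $0 → loss $302.
$673: truthful payoff $209, deviation payoff $0 → loss $209.
$819: truthful payoff $63, deviation payoff $0 → loss $63.
$768: truthful payoff $114, deviation payoff $0 → loss $114.
Total loss = $384 + $302 + $209 + $63 + $114 = $1072.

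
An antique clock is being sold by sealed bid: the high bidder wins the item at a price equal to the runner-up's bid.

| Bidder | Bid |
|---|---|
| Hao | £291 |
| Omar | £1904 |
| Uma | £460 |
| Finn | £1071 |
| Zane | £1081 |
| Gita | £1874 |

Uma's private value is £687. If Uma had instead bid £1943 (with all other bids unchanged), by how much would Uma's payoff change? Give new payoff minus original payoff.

The highest bid among the other bidders is £1904; Uma's bid doesn't change that.
Original bid £460: Uma is not highest (top rival bid is £1904); payoff £0.
Alternative bid £1943: Uma is highest, pays the top rival bid £1904; payoff £687 − £1904 = −£1217.
Change in payoff = −£1217 − (£0) = −£1217.

−£1217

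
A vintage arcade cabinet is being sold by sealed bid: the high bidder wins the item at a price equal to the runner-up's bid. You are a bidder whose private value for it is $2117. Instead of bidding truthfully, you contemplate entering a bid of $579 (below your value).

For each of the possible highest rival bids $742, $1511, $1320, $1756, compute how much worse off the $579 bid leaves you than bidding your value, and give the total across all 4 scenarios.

$3139

The deviation costs you only when the competing bid falls strictly between $579 and $2117; elsewhere both bids give the same outcome.
$742: truthful payoff $1375, deviation payoff $0 → loss $1375.
$1511: truthful payoff $606, deviation payoff $0 → loss $606.
$1320: truthful payoff $797, deviation payoff $0 → loss $797.
$1756: truthful payoff $361, deviation payoff $0 → loss $361.
Total loss = $1375 + $606 + $797 + $361 = $3139.
In a second-price auction your bid sets only whether you win, not what you pay, so bidding your true value is weakly dominant.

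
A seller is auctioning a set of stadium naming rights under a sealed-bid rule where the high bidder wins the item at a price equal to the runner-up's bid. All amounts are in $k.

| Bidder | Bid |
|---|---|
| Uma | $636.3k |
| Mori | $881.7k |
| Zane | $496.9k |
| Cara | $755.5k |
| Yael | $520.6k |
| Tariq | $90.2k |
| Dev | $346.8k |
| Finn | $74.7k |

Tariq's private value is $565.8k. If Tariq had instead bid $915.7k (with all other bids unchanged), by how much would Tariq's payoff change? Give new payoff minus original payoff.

−$315.9k

The highest bid among the other bidders is $881.7k; Tariq's bid doesn't change that.
Original bid $90.2k: Tariq is not highest (top rival bid is $881.7k); payoff $0k.
Alternative bid $915.7k: Tariq is highest, pays the top rival bid $881.7k; payoff $565.8k − $881.7k = −$315.9k.
Change in payoff = −$315.9k − ($0k) = −$315.9k.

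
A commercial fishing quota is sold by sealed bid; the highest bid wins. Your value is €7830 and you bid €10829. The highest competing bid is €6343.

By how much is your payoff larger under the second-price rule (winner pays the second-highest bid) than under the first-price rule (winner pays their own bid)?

You have the highest bid, so you win under either rule.
Second-price: pay €6343 → payoff €1487.
First-price: pay your own bid €10829 → payoff −€2999.
Difference = €1487 − (−€2999) = €4486.

€4486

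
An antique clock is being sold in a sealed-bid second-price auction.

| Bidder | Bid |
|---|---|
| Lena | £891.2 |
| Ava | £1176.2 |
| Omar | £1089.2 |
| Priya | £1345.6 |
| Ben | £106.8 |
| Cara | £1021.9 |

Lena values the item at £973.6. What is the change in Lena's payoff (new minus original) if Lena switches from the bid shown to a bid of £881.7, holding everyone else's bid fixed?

The highest bid among the other bidders is £1345.6; Lena's bid doesn't change that.
Original bid £891.2: Lena is not highest (top rival bid is £1345.6); payoff £0.
Alternative bid £881.7: Lena is not highest (top rival bid is £1345.6); payoff £0.
Change in payoff = £0 − (£0) = £0.

£0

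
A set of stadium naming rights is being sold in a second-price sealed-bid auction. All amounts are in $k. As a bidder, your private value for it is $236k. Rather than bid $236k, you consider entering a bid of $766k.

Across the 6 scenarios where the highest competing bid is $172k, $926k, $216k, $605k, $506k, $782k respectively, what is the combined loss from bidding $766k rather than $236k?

The deviation costs you only when the competing bid falls strictly between $236k and $766k; elsewhere both bids give the same outcome.
$172k: outcomes coincide → loss $0k.
$926k: outcomes coincide → loss $0k.
$216k: outcomes coincide → loss $0k.
$605k: truthful payoff $0k, deviation payoff −$369k → loss $369k.
$506k: truthful payoff $0k, deviation payoff −$270k → loss $270k.
$782k: outcomes coincide → loss $0k.
Total loss = $369k + $270k = $639k.

$639k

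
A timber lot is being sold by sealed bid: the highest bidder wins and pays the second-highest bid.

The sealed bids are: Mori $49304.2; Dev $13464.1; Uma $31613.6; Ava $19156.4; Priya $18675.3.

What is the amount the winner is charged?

$31613.6

Highest bid: Mori at $49304.2, so Mori wins.
Second-highest bid: Uma at $31613.6 — that is the price the winner pays.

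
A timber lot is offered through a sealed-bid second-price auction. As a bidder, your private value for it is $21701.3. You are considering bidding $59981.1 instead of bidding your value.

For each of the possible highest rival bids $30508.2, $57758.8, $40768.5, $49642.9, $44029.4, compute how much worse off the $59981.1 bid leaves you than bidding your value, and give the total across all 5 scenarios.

$114201.3

The deviation costs you only when the competing bid falls strictly between $21701.3 and $59981.1; elsewhere both bids give the same outcome.
$30508.2: truthful payoff $0, deviation payoff −$8806.9 → loss $8806.9.
$57758.8: truthful payoff $0, deviation payoff −$36057.5 → loss $36057.5.
$40768.5: truthful payoff $0, deviation payoff −$19067.2 → loss $19067.2.
$49642.9: truthful payoff $0, deviation payoff −$27941.6 → loss $27941.6.
$44029.4: truthful payoff $0, deviation payoff −$22328.1 → loss $22328.1.
Total loss = $8806.9 + $36057.5 + $19067.2 + $27941.6 + $22328.1 = $114201.3.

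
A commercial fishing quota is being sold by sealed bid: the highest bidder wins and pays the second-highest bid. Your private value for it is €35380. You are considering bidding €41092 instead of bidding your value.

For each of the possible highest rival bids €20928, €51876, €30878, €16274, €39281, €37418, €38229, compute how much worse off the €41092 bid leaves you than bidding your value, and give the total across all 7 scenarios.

The deviation costs you only when the competing bid falls strictly between €35380 and €41092; elsewhere both bids give the same outcome.
€20928: outcomes coincide → loss €0.
€51876: outcomes coincide → loss €0.
€30878: outcomes coincide → loss €0.
€16274: outcomes coincide → loss €0.
€39281: truthful payoff €0, deviation payoff −€3901 → loss €3901.
€37418: truthful payoff €0, deviation payoff −€2038 → loss €2038.
€38229: truthful payoff €0, deviation payoff −€2849 → loss €2849.
Total loss = €3901 + €2038 + €2849 = €8788.
In a second-price auction your bid sets only whether you win, not what you pay, so bidding your true value is weakly dominant.

€8788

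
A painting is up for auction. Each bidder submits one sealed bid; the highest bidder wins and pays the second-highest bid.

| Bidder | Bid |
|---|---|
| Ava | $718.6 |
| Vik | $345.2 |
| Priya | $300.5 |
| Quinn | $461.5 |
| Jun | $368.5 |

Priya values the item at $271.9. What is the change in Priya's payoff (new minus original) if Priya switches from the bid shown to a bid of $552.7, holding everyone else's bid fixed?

The highest bid among the other bidders is $718.6; Priya's bid doesn't change that.
Original bid $300.5: Priya is not highest (top rival bid is $718.6); payoff $0.
Alternative bid $552.7: Priya is not highest (top rival bid is $718.6); payoff $0.
Change in payoff = $0 − ($0) = $0.

$0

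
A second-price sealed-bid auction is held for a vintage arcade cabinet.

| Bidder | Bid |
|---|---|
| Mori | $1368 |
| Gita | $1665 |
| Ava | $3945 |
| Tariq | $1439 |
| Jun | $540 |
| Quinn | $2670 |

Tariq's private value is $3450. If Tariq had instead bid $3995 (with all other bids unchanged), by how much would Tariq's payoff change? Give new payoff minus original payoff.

−$495

The highest bid among the other bidders is $3945; Tariq's bid doesn't change that.
Original bid $1439: Tariq is not highest (top rival bid is $3945); payoff $0.
Alternative bid $3995: Tariq is highest, pays the top rival bid $3945; payoff $3450 − $3945 = −$495.
Change in payoff = −$495 − ($0) = −$495.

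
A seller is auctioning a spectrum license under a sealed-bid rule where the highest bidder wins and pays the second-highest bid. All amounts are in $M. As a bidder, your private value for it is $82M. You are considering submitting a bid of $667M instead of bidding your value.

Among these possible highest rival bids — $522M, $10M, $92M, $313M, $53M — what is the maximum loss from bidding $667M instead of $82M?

$440M

$522M: truthful gives $0M, deviation gives −$440M → loss $440M.
$10M: same outcome either way → loss $0M.
$92M: truthful gives $0M, deviation gives −$10M → loss $10M.
$313M: truthful gives $0M, deviation gives −$231M → loss $231M.
$53M: same outcome either way → loss $0M.
Maximum loss: $440M.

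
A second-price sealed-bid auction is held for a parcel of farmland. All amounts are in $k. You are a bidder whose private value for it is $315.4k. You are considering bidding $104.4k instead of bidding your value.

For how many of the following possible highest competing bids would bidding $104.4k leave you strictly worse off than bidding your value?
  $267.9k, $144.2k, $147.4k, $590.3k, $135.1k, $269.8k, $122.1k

The deviation hurts exactly when the highest competing bid lies strictly between $104.4k and $315.4k — underbidding then forfeits a profitable win.
$267.9k: inside the interval → strictly worse (loss $47.5k).
$144.2k: inside the interval → strictly worse (loss $171.2k).
$147.4k: inside the interval → strictly worse (loss $168k).
$590.3k: above both → same outcome either way.
$135.1k: inside the interval → strictly worse (loss $180.3k).
$269.8k: inside the interval → strictly worse (loss $45.6k).
$122.1k: inside the interval → strictly worse (loss $193.3k).
Count: 6.

6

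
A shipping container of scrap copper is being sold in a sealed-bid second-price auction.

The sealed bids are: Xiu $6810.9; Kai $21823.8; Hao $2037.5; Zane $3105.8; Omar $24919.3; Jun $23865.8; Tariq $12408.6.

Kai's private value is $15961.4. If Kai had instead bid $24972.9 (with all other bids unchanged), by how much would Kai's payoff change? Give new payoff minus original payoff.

−$8957.9

The highest bid among the other bidders is $24919.3; Kai's bid doesn't change that.
Original bid $21823.8: Kai is not highest (top rival bid is $24919.3); payoff $0.
Alternative bid $24972.9: Kai is highest, pays the top rival bid $24919.3; payoff $15961.4 − $24919.3 = −$8957.9.
Change in payoff = −$8957.9 − ($0) = −$8957.9.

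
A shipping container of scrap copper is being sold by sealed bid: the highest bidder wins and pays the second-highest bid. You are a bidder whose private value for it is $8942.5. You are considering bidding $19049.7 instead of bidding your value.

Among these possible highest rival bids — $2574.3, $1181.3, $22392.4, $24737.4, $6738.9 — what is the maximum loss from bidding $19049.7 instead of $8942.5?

$2574.3: same outcome either way → loss $0.
$1181.3: same outcome either way → loss $0.
$22392.4: same outcome either way → loss $0.
$24737.4: same outcome either way → loss $0.
$6738.9: same outcome either way → loss $0.
Maximum loss: $0.

$0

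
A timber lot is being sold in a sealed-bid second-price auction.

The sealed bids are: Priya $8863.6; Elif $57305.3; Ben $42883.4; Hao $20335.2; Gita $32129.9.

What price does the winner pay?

$42883.4

Highest bid: Elif at $57305.3, so Elif wins.
Second-highest bid: Ben at $42883.4 — that is the price the winner pays.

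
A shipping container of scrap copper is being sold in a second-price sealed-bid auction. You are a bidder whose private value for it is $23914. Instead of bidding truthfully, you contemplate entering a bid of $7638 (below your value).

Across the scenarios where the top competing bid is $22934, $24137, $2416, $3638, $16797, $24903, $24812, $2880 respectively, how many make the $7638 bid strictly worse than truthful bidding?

The deviation hurts exactly when the highest competing bid lies strictly between $7638 and $23914 — underbidding then forfeits a profitable win.
$22934: inside the interval → strictly worse (loss $980).
$24137: above both → same outcome either way.
$2416: below both → same outcome either way.
$3638: below both → same outcome either way.
$16797: inside the interval → strictly worse (loss $7117).
$24903: above both → same outcome either way.
$24812: above both → same outcome either way.
$2880: below both → same outcome either way.
Count: 2.

2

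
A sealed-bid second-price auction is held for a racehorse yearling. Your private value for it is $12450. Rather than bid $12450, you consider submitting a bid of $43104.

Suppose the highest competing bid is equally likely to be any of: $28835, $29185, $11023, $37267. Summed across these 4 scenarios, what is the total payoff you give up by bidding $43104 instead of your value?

$57937

The deviation costs you only when the competing bid falls strictly between $12450 and $43104; elsewhere both bids give the same outcome.
$28835: truthful payoff $0, deviation payoff −$16385 → loss $16385.
$29185: truthful payoff $0, deviation payoff −$16735 → loss $16735.
$11023: outcomes coincide → loss $0.
$37267: truthful payoff $0, deviation payoff −$24817 → loss $24817.
Total loss = $16385 + $16735 + $24817 = $57937.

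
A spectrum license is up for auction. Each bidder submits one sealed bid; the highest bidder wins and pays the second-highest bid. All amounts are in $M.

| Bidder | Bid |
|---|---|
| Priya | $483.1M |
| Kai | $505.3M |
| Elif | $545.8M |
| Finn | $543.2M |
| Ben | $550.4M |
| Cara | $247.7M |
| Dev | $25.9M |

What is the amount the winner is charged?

$545.8M

Highest bid: Ben at $550.4M, so Ben wins.
Second-highest bid: Elif at $545.8M — that is the price the winner pays.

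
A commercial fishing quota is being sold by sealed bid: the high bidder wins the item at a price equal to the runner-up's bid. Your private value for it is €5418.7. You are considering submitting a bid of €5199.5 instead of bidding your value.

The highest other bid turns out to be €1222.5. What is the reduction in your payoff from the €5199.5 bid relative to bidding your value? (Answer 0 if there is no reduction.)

€0

Bidding your value €5418.7: you win (since €5418.7 > €1222.5) and pay €1222.5. Payoff €4196.2.
Bidding €5199.5: you win and pay €1222.5. Payoff €5418.7 − €1222.5 = €4196.2.
Difference = €4196.2 − €4196.2 = €0; both bids lead to the same outcome because the competing bid is below both your value and your alternative bid.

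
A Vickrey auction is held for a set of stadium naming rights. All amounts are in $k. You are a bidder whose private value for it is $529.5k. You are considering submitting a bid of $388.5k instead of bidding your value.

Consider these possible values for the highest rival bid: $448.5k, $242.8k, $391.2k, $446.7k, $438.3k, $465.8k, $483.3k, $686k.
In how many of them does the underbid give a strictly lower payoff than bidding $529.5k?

The deviation hurts exactly when the highest competing bid lies strictly between $388.5k and $529.5k — underbidding then forfeits a profitable win.
$448.5k: inside the interval → strictly worse (loss $81k).
$242.8k: below both → same outcome either way.
$391.2k: inside the interval → strictly worse (loss $138.3k).
$446.7k: inside the interval → strictly worse (loss $82.8k).
$438.3k: inside the interval → strictly worse (loss $91.2k).
$465.8k: inside the interval → strictly worse (loss $63.7k).
$483.3k: inside the interval → strictly worse (loss $46.2k).
$686k: above both → same outcome either way.
Count: 6.

6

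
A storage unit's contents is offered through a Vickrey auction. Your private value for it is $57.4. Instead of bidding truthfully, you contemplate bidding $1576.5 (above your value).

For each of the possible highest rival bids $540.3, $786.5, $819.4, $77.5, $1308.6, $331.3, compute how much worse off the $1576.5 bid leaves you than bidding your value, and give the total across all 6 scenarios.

$3519.2

The deviation costs you only when the competing bid falls strictly between $57.4 and $1576.5; elsewhere both bids give the same outcome.
$540.3: truthful payoff $0, deviation payoff −$482.9 → loss $482.9.
$786.5: truthful payoff $0, deviation payoff −$729.1 → loss $729.1.
$819.4: truthful payoff $0, deviation payoff −$762 → loss $762.
$77.5: truthful payoff $0, deviation payoff −$20.1 → loss $20.1.
$1308.6: truthful payoff $0, deviation payoff −$1251.2 → loss $1251.2.
$331.3: truthful payoff $0, deviation payoff −$273.9 → loss $273.9.
Total loss = $482.9 + $729.1 + $762 + $20.1 + $1251.2 + $273.9 = $3519.2.
In a second-price auction your bid sets only whether you win, not what you pay, so bidding your true value is weakly dominant.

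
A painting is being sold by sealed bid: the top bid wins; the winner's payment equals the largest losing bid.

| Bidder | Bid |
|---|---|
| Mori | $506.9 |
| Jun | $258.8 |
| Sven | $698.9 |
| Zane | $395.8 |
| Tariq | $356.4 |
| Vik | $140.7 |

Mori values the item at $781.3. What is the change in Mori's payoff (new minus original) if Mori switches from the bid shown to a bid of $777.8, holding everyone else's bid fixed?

$82.4

The highest bid among the other bidders is $698.9; Mori's bid doesn't change that.
Original bid $506.9: Mori is not highest (top rival bid is $698.9); payoff $0.
Alternative bid $777.8: Mori is highest, pays the top rival bid $698.9; payoff $781.3 − $698.9 = $82.4.
Change in payoff = $82.4 − ($0) = $82.4.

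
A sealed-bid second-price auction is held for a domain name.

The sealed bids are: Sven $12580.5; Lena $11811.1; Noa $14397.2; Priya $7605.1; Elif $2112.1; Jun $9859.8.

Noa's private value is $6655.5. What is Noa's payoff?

−$5925

Highest bid: Noa at $14397.2, so Noa wins.
Second-highest bid: Sven at $12580.5 — that is the price the winner pays.
Noa's payoff = value − price = $6655.5 − $12580.5 = −$5925.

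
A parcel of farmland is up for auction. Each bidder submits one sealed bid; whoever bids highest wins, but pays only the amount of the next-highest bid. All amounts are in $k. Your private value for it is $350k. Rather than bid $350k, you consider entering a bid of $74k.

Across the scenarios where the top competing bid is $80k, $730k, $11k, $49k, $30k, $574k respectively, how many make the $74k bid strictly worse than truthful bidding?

1

The deviation hurts exactly when the highest competing bid lies strictly between $74k and $350k — underbidding then forfeits a profitable win.
$80k: inside the interval → strictly worse (loss $270k).
$730k: above both → same outcome either way.
$11k: below both → same outcome either way.
$49k: below both → same outcome either way.
$30k: below both → same outcome either way.
$574k: above both → same outcome either way.
Count: 1.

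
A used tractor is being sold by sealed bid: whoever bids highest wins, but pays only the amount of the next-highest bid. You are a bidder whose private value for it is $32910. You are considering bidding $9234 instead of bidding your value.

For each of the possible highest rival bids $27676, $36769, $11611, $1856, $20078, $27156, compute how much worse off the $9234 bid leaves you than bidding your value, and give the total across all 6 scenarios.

$45119

The deviation costs you only when the competing bid falls strictly between $9234 and $32910; elsewhere both bids give the same outcome.
$27676: truthful payoff $5234, deviation payoff $0 → loss $5234.
$36769: outcomes coincide → loss $0.
$11611: truthful payoff $21299, deviation payoff $0 → loss $21299.
$1856: outcomes coincide → loss $0.
$20078: truthful payoff $12832, deviation payoff $0 → loss $12832.
$27156: truthful payoff $5754, deviation payoff $0 → loss $5754.
Total loss = $5234 + $21299 + $12832 + $5754 = $45119.
Because the price is fixed by the runner-up's bid, deviating from your value can only change a good outcome into a bad one — never the reverse.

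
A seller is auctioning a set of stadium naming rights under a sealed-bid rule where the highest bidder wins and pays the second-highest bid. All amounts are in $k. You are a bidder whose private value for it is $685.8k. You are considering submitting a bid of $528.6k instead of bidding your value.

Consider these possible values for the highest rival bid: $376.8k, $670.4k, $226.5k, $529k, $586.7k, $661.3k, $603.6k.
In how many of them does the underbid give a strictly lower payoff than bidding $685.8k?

5

The deviation hurts exactly when the highest competing bid lies strictly between $528.6k and $685.8k — underbidding then forfeits a profitable win.
$376.8k: below both → same outcome either way.
$670.4k: inside the interval → strictly worse (loss $15.4k).
$226.5k: below both → same outcome either way.
$529k: inside the interval → strictly worse (loss $156.8k).
$586.7k: inside the interval → strictly worse (loss $99.1k).
$661.3k: inside the interval → strictly worse (loss $24.5k).
$603.6k: inside the interval → strictly worse (loss $82.2k).
Count: 5.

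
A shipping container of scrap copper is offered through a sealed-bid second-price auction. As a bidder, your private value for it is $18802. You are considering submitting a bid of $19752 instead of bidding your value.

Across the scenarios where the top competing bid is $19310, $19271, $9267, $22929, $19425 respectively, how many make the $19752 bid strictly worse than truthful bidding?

3

The deviation hurts exactly when the highest competing bid lies strictly between $18802 and $19752 — overbidding then wins at a price above your value.
$19310: inside the interval → strictly worse (loss $508).
$19271: inside the interval → strictly worse (loss $469).
$9267: below both → same outcome either way.
$22929: above both → same outcome either way.
$19425: inside the interval → strictly worse (loss $623).
Count: 3.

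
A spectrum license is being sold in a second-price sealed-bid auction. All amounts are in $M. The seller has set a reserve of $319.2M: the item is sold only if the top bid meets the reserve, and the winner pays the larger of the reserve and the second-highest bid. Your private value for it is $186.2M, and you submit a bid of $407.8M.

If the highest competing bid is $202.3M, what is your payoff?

−$133M

Your bid $407.8M is the highest and exceeds the reserve.
Price = max(second-highest bid, reserve) = max($202.3M, $319.2M) = $319.2M.
Payoff = $186.2M − $319.2M = −$133M.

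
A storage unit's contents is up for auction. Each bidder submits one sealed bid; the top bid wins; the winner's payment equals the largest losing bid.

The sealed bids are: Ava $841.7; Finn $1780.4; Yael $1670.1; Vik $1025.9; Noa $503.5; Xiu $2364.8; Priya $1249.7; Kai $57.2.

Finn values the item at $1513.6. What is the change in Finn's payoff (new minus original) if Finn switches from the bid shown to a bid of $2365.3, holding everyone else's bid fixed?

−$851.2

The highest bid among the other bidders is $2364.8; Finn's bid doesn't change that.
Original bid $1780.4: Finn is not highest (top rival bid is $2364.8); payoff $0.
Alternative bid $2365.3: Finn is highest, pays the top rival bid $2364.8; payoff $1513.6 − $2364.8 = −$851.2.
Change in payoff = −$851.2 − ($0) = −$851.2.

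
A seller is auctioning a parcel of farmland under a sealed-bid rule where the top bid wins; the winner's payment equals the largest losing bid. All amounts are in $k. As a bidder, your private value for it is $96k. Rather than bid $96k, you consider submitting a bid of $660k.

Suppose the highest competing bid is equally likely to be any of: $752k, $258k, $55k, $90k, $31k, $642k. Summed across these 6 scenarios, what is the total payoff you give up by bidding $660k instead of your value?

$708k

The deviation costs you only when the competing bid falls strictly between $96k and $660k; elsewhere both bids give the same outcome.
$752k: outcomes coincide → loss $0k.
$258k: truthful payoff $0k, deviation payoff −$162k → loss $162k.
$55k: outcomes coincide → loss $0k.
$90k: outcomes coincide → loss $0k.
$31k: outcomes coincide → loss $0k.
$642k: truthful payoff $0k, deviation payoff −$546k → loss $546k.
Total loss = $162k + $546k = $708k.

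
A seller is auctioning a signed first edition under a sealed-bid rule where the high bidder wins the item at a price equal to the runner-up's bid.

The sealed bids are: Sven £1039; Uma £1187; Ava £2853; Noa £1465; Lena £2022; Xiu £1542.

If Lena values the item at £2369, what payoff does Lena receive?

£0

Highest bid: Ava at £2853, so Ava wins.
Second-highest bid: Lena at £2022 — that is the price the winner pays.
Lena did not win, so Lena pays nothing and receives nothing: payoff £0.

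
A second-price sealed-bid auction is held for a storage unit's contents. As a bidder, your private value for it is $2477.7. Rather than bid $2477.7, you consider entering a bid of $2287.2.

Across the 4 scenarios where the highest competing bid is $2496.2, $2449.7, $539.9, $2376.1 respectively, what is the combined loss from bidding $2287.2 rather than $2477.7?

The deviation costs you only when the competing bid falls strictly between $2287.2 and $2477.7; elsewhere both bids give the same outcome.
$2496.2: outcomes coincide → loss $0.
$2449.7: truthful payoff $28, deviation payoff $0 → loss $28.
$539.9: outcomes coincide → loss $0.
$2376.1: truthful payoff $101.6, deviation payoff $0 → loss $101.6.
Total loss = $28 + $101.6 = $129.6.

$129.6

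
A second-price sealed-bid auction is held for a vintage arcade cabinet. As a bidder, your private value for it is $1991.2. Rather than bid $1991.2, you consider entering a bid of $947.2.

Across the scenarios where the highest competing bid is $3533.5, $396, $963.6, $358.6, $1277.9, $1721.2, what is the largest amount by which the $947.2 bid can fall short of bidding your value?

$1027.6

$3533.5: same outcome either way → loss $0.
$396: same outcome either way → loss $0.
$963.6: truthful gives $1027.6, deviation gives $0 → loss $1027.6.
$358.6: same outcome either way → loss $0.
$1277.9: truthful gives $713.3, deviation gives $0 → loss $713.3.
$1721.2: truthful gives $270, deviation gives $0 → loss $270.
Maximum loss: $1027.6.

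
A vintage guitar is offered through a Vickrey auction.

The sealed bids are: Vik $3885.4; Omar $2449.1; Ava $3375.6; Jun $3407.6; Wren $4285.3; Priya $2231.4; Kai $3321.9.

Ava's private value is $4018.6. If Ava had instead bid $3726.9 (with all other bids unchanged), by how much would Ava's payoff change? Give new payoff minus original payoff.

$0

The highest bid among the other bidders is $4285.3; Ava's bid doesn't change that.
Original bid $3375.6: Ava is not highest (top rival bid is $4285.3); payoff $0.
Alternative bid $3726.9: Ava is not highest (top rival bid is $4285.3); payoff $0.
Change in payoff = $0 − ($0) = $0.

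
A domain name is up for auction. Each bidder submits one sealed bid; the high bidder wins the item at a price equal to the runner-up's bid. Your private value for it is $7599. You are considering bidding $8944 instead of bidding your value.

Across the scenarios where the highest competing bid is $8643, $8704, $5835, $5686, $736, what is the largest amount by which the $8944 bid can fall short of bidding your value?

$1105

$8643: truthful gives $0, deviation gives −$1044 → loss $1044.
$8704: truthful gives $0, deviation gives −$1105 → loss $1105.
$5835: same outcome either way → loss $0.
$5686: same outcome either way → loss $0.
$736: same outcome either way → loss $0.
Maximum loss: $1105.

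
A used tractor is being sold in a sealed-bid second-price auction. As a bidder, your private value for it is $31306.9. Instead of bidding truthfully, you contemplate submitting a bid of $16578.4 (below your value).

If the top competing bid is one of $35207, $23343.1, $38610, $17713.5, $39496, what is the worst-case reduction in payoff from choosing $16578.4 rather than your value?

$13593.4

$35207: same outcome either way → loss $0.
$23343.1: truthful gives $7963.8, deviation gives $0 → loss $7963.8.
$38610: same outcome either way → loss $0.
$17713.5: truthful gives $13593.4, deviation gives $0 → loss $13593.4.
$39496: same outcome either way → loss $0.
Maximum loss: $13593.4.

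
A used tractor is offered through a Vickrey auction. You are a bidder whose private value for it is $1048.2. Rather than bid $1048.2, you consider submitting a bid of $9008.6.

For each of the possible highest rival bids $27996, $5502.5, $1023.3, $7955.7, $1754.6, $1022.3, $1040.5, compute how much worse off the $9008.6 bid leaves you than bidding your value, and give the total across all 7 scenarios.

$12068.2

The deviation costs you only when the competing bid falls strictly between $1048.2 and $9008.6; elsewhere both bids give the same outcome.
$27996: outcomes coincide → loss $0.
$5502.5: truthful payoff $0, deviation payoff −$4454.3 → loss $4454.3.
$1023.3: outcomes coincide → loss $0.
$7955.7: truthful payoff $0, deviation payoff −$6907.5 → loss $6907.5.
$1754.6: truthful payoff $0, deviation payoff −$706.4 → loss $706.4.
$1022.3: outcomes coincide → loss $0.
$1040.5: outcomes coincide → loss $0.
Total loss = $4454.3 + $6907.5 + $706.4 = $12068.2.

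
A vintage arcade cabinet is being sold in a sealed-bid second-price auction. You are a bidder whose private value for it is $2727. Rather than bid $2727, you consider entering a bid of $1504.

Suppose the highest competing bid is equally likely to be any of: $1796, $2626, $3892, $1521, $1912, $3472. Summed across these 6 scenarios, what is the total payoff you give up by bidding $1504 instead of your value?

$3053

The deviation costs you only when the competing bid falls strictly between $1504 and $2727; elsewhere both bids give the same outcome.
$1796: truthful payoff $931, deviation payoff $0 → loss $931.
$2626: truthful payoff $101, deviation payoff $0 → loss $101.
$3892: outcomes coincide → loss $0.
$1521: truthful payoff $1206, deviation payoff $0 → loss $1206.
$1912: truthful payoff $815, deviation payoff $0 → loss $815.
$3472: outcomes coincide → loss $0.
Total loss = $931 + $101 + $1206 + $815 = $3053.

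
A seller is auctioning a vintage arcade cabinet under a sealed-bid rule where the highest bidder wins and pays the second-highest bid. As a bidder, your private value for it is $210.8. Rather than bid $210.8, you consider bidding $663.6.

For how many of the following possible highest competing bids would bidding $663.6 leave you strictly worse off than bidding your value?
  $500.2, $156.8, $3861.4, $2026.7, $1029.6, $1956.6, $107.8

1

The deviation hurts exactly when the highest competing bid lies strictly between $210.8 and $663.6 — overbidding then wins at a price above your value.
$500.2: inside the interval → strictly worse (loss $289.4).
$156.8: below both → same outcome either way.
$3861.4: above both → same outcome either way.
$2026.7: above both → same outcome either way.
$1029.6: above both → same outcome either way.
$1956.6: above both → same outcome either way.
$107.8: below both → same outcome either way.
Count: 1.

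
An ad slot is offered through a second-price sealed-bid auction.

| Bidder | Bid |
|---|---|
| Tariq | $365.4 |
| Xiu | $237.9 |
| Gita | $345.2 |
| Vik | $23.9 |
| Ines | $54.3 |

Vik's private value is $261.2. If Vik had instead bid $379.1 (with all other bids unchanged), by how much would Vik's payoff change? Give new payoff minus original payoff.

−$104.2

The highest bid among the other bidders is $365.4; Vik's bid doesn't change that.
Original bid $23.9: Vik is not highest (top rival bid is $365.4); payoff $0.
Alternative bid $379.1: Vik is highest, pays the top rival bid $365.4; payoff $261.2 − $365.4 = −$104.2.
Change in payoff = −$104.2 − ($0) = −$104.2.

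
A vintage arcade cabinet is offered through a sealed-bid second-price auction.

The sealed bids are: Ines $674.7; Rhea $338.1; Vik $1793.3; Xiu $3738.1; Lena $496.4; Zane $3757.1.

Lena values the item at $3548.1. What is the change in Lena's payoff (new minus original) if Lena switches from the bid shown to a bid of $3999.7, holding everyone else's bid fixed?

−$209

The highest bid among the other bidders is $3757.1; Lena's bid doesn't change that.
Original bid $496.4: Lena is not highest (top rival bid is $3757.1); payoff $0.
Alternative bid $3999.7: Lena is highest, pays the top rival bid $3757.1; payoff $3548.1 − $3757.1 = −$209.
Change in payoff = −$209 − ($0) = −$209.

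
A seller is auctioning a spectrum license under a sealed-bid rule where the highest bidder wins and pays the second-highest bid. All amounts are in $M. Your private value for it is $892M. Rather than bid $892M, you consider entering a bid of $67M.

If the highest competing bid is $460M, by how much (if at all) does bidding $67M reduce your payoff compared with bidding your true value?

Bidding your value $892M: you win (since $892M > $460M) and pay $460M. Payoff $432M.
Bidding $67M: you lose. Payoff $0M.
The competing bid $460M lies between your shaded bid and your value, so underbidding forfeits an item you could have won at a profitable price.
Loss from deviating = $432M − ($0M) = $432M.

$432M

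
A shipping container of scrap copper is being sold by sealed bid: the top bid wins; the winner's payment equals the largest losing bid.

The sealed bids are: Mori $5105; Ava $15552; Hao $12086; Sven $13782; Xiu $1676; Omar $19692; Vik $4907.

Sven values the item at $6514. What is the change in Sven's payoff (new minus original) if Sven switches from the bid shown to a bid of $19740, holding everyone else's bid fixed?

The highest bid among the other bidders is $19692; Sven's bid doesn't change that.
Original bid $13782: Sven is not highest (top rival bid is $19692); payoff $0.
Alternative bid $19740: Sven is highest, pays the top rival bid $19692; payoff $6514 − $19692 = −$13178.
Change in payoff = −$13178 − ($0) = −$13178.

−$13178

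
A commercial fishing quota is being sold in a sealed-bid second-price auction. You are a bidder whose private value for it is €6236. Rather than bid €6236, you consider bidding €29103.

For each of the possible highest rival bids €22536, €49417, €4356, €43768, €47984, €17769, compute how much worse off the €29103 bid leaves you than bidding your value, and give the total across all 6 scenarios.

€27833

The deviation costs you only when the competing bid falls strictly between €6236 and €29103; elsewhere both bids give the same outcome.
€22536: truthful payoff €0, deviation payoff −€16300 → loss €16300.
€49417: outcomes coincide → loss €0.
€4356: outcomes coincide → loss €0.
€43768: outcomes coincide → loss €0.
€47984: outcomes coincide → loss €0.
€17769: truthful payoff €0, deviation payoff −€11533 → loss €11533.
Total loss = €16300 + €11533 = €27833.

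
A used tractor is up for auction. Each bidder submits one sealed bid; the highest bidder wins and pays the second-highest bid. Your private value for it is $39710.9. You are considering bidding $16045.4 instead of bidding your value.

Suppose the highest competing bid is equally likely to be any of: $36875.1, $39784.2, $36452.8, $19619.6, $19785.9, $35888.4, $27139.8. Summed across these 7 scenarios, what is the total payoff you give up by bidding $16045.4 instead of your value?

The deviation costs you only when the competing bid falls strictly between $16045.4 and $39710.9; elsewhere both bids give the same outcome.
$36875.1: truthful payoff $2835.8, deviation payoff $0 → loss $2835.8.
$39784.2: outcomes coincide → loss $0.
$36452.8: truthful payoff $3258.1, deviation payoff $0 → loss $3258.1.
$19619.6: truthful payoff $20091.3, deviation payoff $0 → loss $20091.3.
$19785.9: truthful payoff $19925, deviation payoff $0 → loss $19925.
$35888.4: truthful payoff $3822.5, deviation payoff $0 → loss $3822.5.
$27139.8: truthful payoff $12571.1, deviation payoff $0 → loss $12571.1.
Total loss = $2835.8 + $3258.1 + $20091.3 + $19925 + $3822.5 + $12571.1 = $62503.8.
In a second-price auction your bid sets only whether you win, not what you pay, so bidding your true value is weakly dominant.

$62503.8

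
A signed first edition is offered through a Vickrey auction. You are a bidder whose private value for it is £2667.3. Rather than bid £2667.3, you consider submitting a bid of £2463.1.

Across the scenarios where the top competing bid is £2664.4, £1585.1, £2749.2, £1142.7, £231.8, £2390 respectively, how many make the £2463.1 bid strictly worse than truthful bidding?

The deviation hurts exactly when the highest competing bid lies strictly between £2463.1 and £2667.3 — underbidding then forfeits a profitable win.
£2664.4: inside the interval → strictly worse (loss £2.9).
£1585.1: below both → same outcome either way.
£2749.2: above both → same outcome either way.
£1142.7: below both → same outcome either way.
£231.8: below both → same outcome either way.
£2390: below both → same outcome either way.
Count: 1.

1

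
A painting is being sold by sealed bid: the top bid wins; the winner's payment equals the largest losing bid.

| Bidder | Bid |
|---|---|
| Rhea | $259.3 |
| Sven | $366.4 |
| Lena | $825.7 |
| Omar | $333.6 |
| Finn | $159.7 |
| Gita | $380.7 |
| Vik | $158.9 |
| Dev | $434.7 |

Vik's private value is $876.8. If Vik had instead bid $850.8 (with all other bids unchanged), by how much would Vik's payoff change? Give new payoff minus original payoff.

The highest bid among the other bidders is $825.7; Vik's bid doesn't change that.
Original bid $158.9: Vik is not highest (top rival bid is $825.7); payoff $0.
Alternative bid $850.8: Vik is highest, pays the top rival bid $825.7; payoff $876.8 − $825.7 = $51.1.
Change in payoff = $51.1 − ($0) = $51.1.

$51.1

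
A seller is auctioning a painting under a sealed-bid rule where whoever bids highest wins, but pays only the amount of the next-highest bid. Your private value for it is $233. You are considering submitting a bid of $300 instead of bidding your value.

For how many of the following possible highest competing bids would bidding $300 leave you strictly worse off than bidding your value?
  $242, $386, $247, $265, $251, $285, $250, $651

The deviation hurts exactly when the highest competing bid lies strictly between $233 and $300 — overbidding then wins at a price above your value.
$242: inside the interval → strictly worse (loss $9).
$386: above both → same outcome either way.
$247: inside the interval → strictly worse (loss $14).
$265: inside the interval → strictly worse (loss $32).
$251: inside the interval → strictly worse (loss $18).
$285: inside the interval → strictly worse (loss $52).
$250: inside the interval → strictly worse (loss $17).
$651: above both → same outcome either way.
Count: 6.

6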